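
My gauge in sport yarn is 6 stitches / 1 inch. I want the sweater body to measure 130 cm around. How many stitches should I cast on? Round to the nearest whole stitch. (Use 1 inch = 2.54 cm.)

CO 307 sts.

130 cm = 51.18 in.
6 stitches / 1 in = 6 stitches per inch.
51.18 × 6 = 307.09 stitches.
Round to nearest → 307.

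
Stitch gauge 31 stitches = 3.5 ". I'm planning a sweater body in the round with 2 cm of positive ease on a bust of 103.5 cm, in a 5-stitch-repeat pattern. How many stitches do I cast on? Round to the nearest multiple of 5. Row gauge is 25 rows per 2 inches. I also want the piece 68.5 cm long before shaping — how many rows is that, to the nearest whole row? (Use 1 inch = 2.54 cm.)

Cast on 370 stitches; work 337 rows.

Finished = 103.5 + 2 = 105.5 cm.
105.5 cm × 1/2.54 = 41.54 inches.
31/3.5 = 8.857 sts per in; 41.54 × 8.857 = 367.89 sts.
Nearest multiple of 5 → 370.
68.5 cm = 26.97 inches; × 12.5 = 337.11 → 337 rows.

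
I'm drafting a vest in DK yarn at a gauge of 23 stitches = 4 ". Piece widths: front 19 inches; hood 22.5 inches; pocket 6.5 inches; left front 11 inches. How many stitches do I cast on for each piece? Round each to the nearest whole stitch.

Rate = 23/4 = 5.75 sts per in.
front: 19 × 5.75 = 109.25 → 109.
hood: 22.5 × 5.75 = 129.38 → 129.
pocket: 6.5 × 5.75 = 37.38 → 37.
left front: 11 × 5.75 = 63.25 → 63.

front 109; hood 129; pocket 37; left front 63.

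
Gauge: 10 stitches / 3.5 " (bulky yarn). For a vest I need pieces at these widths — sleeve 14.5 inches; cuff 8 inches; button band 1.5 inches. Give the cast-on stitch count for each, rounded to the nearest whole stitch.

sleeve 41; cuff 23; button band 4.

Rate = 10/3.5 = 2.857 sts per in.
sleeve: 14.5 × 2.857 = 41.43 → 41.
cuff: 8 × 2.857 = 22.86 → 23.
button band: 1.5 × 2.857 = 4.29 → 4.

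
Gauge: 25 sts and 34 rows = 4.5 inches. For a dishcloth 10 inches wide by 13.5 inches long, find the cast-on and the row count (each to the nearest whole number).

Stitch gauge = 25/4.5 = 5.556 sts/in; 10 × 5.556 = 55.56 → 56 sts.
Row gauge = 34/4.5 = 7.556 rows/in; 13.5 × 7.556 = 102.00 → 102 rows.

Cast on 56 stitches and work 102 rows.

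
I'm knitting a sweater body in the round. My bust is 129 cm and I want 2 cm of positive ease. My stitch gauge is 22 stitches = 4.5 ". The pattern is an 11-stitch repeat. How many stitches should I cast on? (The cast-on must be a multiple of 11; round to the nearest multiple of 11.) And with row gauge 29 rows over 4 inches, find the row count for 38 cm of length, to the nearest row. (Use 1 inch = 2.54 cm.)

Cast on 253 stitches; work 108 rows.

Finished = 129 + 2 = 131 cm.
131 cm × 1/2.54 = 51.57 inches.
22/4.5 = 4.889 sts per in; 51.57 × 4.889 = 252.14 sts.
Nearest multiple of 11 → 253.
38 cm = 14.96 inches; × 7.25 = 108.46 → 108 rows.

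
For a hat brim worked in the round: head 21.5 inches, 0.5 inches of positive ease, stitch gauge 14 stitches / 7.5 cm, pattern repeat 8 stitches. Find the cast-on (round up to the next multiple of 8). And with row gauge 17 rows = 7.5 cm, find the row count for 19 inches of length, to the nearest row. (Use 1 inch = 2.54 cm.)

Finished = 21.5 + 0.5 = 22 inches.
22 inches × 2.54 = 55.88 cm.
14/7.5 = 1.867 sts per cm; 55.88 × 1.867 = 104.31 sts.
Next multiple of 8 → 112.
19 inches = 48.26 cm; × 2.267 = 109.39 → 109 rows.

Cast on 112 stitches; work 109 rows.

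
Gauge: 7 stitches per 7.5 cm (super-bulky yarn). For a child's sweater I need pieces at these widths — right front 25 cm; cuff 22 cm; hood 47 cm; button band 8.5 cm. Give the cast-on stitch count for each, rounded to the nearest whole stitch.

Rate = 7/7.5 = 0.933 sts per cm.
right front: 25 × 0.933 = 23.33 → 23.
cuff: 22 × 0.933 = 20.53 → 21.
hood: 47 × 0.933 = 43.87 → 44.
button band: 8.5 × 0.933 = 7.93 → 8.

right front 23; cuff 21; hood 44; button band 8.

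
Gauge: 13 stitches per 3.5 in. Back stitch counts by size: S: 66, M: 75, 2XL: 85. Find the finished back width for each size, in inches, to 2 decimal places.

S 17.77 inches; M 20.19 inches; 2XL 22.88 inches.

13/3.5 = 3.714 sts per in.
S: 66 / 3.714 = 17.769 → 17.77 in.
M: 75 / 3.714 = 20.192 → 20.19 in.
2XL: 85 / 3.714 = 22.885 → 22.88 in.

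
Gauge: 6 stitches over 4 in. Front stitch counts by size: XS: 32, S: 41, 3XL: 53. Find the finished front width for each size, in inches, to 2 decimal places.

XS 21.33 inches; S 27.33 inches; 3XL 35.33 inches.

6/4 = 1.5 sts per in.
XS: 32 / 1.5 = 21.333 → 21.33 in.
S: 41 / 1.5 = 27.333 → 27.33 in.
3XL: 53 / 1.5 = 35.333 → 35.33 in.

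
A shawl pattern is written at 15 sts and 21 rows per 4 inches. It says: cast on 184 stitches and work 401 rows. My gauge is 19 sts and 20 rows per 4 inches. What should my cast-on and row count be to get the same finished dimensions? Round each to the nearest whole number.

Stitches: 184 × 19/15 = 233.07 → 233.
Rows: 401 × 20/21 = 381.90 → 382.

Cast on 233 stitches; work 382 rows.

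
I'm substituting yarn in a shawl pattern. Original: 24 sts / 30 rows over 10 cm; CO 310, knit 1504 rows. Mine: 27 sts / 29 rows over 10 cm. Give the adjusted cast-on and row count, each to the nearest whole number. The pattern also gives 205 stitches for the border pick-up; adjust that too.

Cast on 349 stitches; work 1454 rows; border pick-up 231 stitches.

Stitches: 310 × 27/24 = 348.75 → 349.
Rows: 1504 × 29/30 = 1453.87 → 1454.
border pick-up: 205 × 27/24 = 230.62 → 231.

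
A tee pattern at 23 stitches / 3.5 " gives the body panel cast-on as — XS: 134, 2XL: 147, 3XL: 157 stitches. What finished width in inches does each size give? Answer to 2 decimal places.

23/3.5 = 6.571 sts per in.
XS: 134 / 6.571 = 20.391 → 20.39 in.
2XL: 147 / 6.571 = 22.370 → 22.37 in.
3XL: 157 / 6.571 = 23.891 → 23.89 in.

XS 20.39 inches; 2XL 22.37 inches; 3XL 23.89 inches.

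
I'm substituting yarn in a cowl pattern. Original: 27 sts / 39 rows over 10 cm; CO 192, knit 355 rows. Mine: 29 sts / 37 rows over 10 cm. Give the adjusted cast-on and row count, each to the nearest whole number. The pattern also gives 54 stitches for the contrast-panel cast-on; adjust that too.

Cast on 206 stitches; work 337 rows; contrast-panel cast-on 58 stitches.

Stitches: 192 × 29/27 = 206.22 → 206.
Rows: 355 × 37/39 = 336.79 → 337.
contrast-panel cast-on: 54 × 29/27 = 58.00 → 58.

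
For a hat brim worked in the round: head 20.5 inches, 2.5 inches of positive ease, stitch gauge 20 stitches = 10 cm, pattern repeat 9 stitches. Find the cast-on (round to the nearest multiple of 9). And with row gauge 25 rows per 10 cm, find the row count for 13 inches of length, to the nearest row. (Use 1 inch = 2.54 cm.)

Finished = 20.5 + 2.5 = 23 inches.
23 inches × 2.54 = 58.42 cm.
20/10 = 2 sts per cm; 58.42 × 2 = 116.84 sts.
Nearest multiple of 9 → 117.
13 inches = 33.02 cm; × 2.5 = 82.55 → 83 rows.

Cast on 117 stitches; work 83 rows.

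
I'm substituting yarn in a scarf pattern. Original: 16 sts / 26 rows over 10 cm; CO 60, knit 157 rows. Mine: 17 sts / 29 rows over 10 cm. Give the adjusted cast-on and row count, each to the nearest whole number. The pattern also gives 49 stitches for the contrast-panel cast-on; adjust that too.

Cast on 64 stitches; work 175 rows; contrast-panel cast-on 52 stitches.

Stitches: 60 × 17/16 = 63.75 → 64.
Rows: 157 × 29/26 = 175.12 → 175.
contrast-panel cast-on: 49 × 17/16 = 52.06 → 52.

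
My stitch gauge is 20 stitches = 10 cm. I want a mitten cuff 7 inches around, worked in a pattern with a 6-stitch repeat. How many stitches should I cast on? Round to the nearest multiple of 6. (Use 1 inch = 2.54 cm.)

CO 36 sts.

7 in = 7 × 2.54 = 17.78 cm.
20 / 10 = 2 sts/cm.
17.78 × 2 = 35.56 sts.
→ 36.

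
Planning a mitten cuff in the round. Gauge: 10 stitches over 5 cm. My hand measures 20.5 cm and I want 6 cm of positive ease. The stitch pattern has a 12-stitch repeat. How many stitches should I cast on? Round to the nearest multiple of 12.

Cast on 48 stitches.

Finished = 20.5 + 6 = 26.5 cm.
10 / 5 = 2 sts/cm.
26.5 × 2 = 53.00 sts.
Nearest multiple of 12: 48.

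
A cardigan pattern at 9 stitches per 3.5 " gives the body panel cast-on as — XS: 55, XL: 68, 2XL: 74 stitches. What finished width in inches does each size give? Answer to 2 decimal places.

9/3.5 = 2.571 sts per in.
XS: 55 / 2.571 = 21.389 → 21.39 in.
XL: 68 / 2.571 = 26.444 → 26.44 in.
2XL: 74 / 2.571 = 28.778 → 28.78 in.

XS 21.39 inches; XL 26.44 inches; 2XL 28.78 inches.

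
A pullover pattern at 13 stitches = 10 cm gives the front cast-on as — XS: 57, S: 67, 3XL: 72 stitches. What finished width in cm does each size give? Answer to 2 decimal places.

13/10 = 1.3 sts per cm.
XS: 57 / 1.3 = 43.846 → 43.85 cm.
S: 67 / 1.3 = 51.538 → 51.54 cm.
3XL: 72 / 1.3 = 55.385 → 55.38 cm.

XS 43.85 cm; S 51.54 cm; 3XL 55.38 cm.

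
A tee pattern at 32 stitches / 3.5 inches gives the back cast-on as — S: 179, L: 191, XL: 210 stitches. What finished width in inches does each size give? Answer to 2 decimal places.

S 19.58 inches; L 20.89 inches; XL 22.97 inches.

32/3.5 = 9.143 sts per in.
S: 179 / 9.143 = 19.578 → 19.58 in.
L: 191 / 9.143 = 20.891 → 20.89 in.
XL: 210 / 9.143 = 22.969 → 22.97 in.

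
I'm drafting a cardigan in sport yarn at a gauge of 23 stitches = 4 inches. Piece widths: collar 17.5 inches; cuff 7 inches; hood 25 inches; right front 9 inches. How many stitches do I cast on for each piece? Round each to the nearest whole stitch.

collar 101; cuff 40; hood 144; right front 52.

Rate = 23/4 = 5.75 sts per in.
collar: 17.5 × 5.75 = 100.62 → 101.
cuff: 7 × 5.75 = 40.25 → 40.
hood: 25 × 5.75 = 143.75 → 144.
right front: 9 × 5.75 = 51.75 → 52.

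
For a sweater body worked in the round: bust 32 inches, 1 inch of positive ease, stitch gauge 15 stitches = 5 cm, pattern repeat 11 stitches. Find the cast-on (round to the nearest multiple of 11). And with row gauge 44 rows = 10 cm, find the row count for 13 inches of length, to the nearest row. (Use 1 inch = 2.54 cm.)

Cast on 253 stitches; work 145 rows.

Finished = 32 + 1 = 33 inches.
33 inches × 2.54 = 83.82 cm.
15/5 = 3 sts per cm; 83.82 × 3 = 251.46 sts.
Nearest multiple of 11 → 253.
13 inches = 33.02 cm; × 4.4 = 145.29 → 145 rows.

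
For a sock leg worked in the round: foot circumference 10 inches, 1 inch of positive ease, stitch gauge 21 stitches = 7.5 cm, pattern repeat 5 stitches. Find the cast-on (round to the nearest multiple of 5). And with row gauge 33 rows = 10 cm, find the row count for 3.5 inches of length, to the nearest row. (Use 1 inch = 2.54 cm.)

Cast on 80 stitches; work 29 rows.

Finished = 10 + 1 = 11 inches.
11 inches × 2.54 = 27.94 cm.
21/7.5 = 2.8 sts per cm; 27.94 × 2.8 = 78.23 sts.
Nearest multiple of 5 → 80.
3.5 inches = 8.89 cm; × 3.3 = 29.34 → 29 rows.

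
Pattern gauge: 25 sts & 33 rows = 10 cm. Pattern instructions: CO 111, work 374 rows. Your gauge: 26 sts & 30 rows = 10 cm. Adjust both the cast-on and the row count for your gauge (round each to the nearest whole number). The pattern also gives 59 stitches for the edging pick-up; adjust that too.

Cast on 115 stitches; work 340 rows; edging pick-up 61 stitches.

Stitches: 111 × 26/25 = 115.44 → 115.
Rows: 374 × 30/33 = 340.00 → 340.
edging pick-up: 59 × 26/25 = 61.36 → 61.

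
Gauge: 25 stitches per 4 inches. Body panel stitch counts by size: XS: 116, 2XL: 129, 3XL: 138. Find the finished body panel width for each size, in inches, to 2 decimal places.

XS 18.56 inches; 2XL 20.64 inches; 3XL 22.08 inches.

25/4 = 6.25 sts per in.
XS: 116 / 6.25 = 18.560 → 18.56 in.
2XL: 129 / 6.25 = 20.640 → 20.64 in.
3XL: 138 / 6.25 = 22.080 → 22.08 in.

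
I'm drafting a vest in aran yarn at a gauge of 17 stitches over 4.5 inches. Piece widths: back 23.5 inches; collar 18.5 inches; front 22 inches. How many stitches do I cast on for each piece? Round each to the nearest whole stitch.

back 89; collar 70; front 83.

Rate = 17/4.5 = 3.778 sts per in.
back: 23.5 × 3.778 = 88.78 → 89.
collar: 18.5 × 3.778 = 69.89 → 70.
front: 22 × 3.778 = 83.11 → 83.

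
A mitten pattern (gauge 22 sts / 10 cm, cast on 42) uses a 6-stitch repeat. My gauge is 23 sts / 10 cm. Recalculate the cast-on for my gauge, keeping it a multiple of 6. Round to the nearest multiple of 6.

42 × 23 / 22 = 43.91.
Nearest multiple of 6: 42.

Cast on 42 stitches.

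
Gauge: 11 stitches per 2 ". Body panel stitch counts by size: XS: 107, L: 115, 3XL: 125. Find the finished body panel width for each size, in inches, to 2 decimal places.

11/2 = 5.5 sts per in.
XS: 107 / 5.5 = 19.455 → 19.45 in.
L: 115 / 5.5 = 20.909 → 20.91 in.
3XL: 125 / 5.5 = 22.727 → 22.73 in.

XS 19.45 inches; L 20.91 inches; 3XL 22.73 inches.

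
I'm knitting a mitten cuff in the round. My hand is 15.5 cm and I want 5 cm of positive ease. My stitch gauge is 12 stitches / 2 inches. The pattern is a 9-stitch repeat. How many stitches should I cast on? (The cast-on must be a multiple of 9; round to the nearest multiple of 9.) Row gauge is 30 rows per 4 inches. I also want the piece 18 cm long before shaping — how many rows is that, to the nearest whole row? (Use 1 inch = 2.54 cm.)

Cast on 45 stitches; work 53 rows.

Finished = 15.5 + 5 = 20.5 cm.
20.5 cm × 1/2.54 = 8.07 inches.
12/2 = 6 sts per in; 8.07 × 6 = 48.43 sts.
Nearest multiple of 9 → 45.
18 cm = 7.09 inches; × 7.5 = 53.15 → 53 rows.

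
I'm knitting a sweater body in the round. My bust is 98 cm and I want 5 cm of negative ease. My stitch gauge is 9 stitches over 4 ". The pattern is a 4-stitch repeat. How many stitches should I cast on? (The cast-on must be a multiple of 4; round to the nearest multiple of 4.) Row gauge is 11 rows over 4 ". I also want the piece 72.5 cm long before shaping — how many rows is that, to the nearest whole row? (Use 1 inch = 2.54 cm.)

Cast on 84 stitches; work 78 rows.

Finished = 98 − 5 = 93 cm.
93 cm × 1/2.54 = 36.61 inches.
9/4 = 2.25 sts per in; 36.61 × 2.25 = 82.38 sts.
Nearest multiple of 4 → 84.
72.5 cm = 28.54 inches; × 2.75 = 78.49 → 78 rows.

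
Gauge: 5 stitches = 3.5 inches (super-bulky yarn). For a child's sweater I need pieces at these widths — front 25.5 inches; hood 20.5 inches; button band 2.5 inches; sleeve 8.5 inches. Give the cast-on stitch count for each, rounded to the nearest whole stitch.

Rate = 5/3.5 = 1.429 sts per in.
front: 25.5 × 1.429 = 36.43 → 36.
hood: 20.5 × 1.429 = 29.29 → 29.
button band: 2.5 × 1.429 = 3.57 → 4.
sleeve: 8.5 × 1.429 = 12.14 → 12.

front 36; hood 29; button band 4; sleeve 12.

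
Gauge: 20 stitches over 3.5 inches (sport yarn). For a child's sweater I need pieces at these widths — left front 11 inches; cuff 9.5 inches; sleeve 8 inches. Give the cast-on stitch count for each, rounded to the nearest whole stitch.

Rate = 20/3.5 = 5.714 sts per in.
left front: 11 × 5.714 = 62.86 → 63.
cuff: 9.5 × 5.714 = 54.29 → 54.
sleeve: 8 × 5.714 = 45.71 → 46.

left front 63; cuff 54; sleeve 46.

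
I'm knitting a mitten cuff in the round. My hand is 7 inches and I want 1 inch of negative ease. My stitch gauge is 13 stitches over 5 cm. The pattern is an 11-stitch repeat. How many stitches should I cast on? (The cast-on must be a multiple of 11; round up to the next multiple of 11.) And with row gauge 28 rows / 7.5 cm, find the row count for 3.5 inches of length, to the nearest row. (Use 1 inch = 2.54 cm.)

Finished = 7 − 1 = 6 inches.
6 inches × 2.54 = 15.24 cm.
13/5 = 2.6 sts per cm; 15.24 × 2.6 = 39.62 sts.
Next multiple of 11 → 44.
3.5 inches = 8.89 cm; × 3.733 = 33.19 → 33 rows.

Cast on 44 stitches; work 33 rows.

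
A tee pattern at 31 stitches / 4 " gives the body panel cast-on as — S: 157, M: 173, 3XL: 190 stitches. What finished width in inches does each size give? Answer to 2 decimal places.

S 20.26 inches; M 22.32 inches; 3XL 24.52 inches.

31/4 = 7.75 sts per in.
S: 157 / 7.75 = 20.258 → 20.26 in.
M: 173 / 7.75 = 22.323 → 22.32 in.
3XL: 190 / 7.75 = 24.516 → 24.52 in.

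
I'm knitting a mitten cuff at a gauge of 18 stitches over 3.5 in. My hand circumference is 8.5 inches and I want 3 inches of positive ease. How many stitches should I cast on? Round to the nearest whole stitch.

Finished = 8.5 + 3 = 11.5 in.
18 / 3.5 = 5.143 sts per inch.
11.50 × 5.143 = 59.14 sts.
→ 59 sts.

Cast on 59 stitches.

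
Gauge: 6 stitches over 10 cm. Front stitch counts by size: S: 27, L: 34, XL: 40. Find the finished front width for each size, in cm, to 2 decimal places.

6/10 = 0.6 sts per cm.
S: 27 / 0.6 = 45.000 → 45.00 cm.
L: 34 / 0.6 = 56.667 → 56.67 cm.
XL: 40 / 0.6 = 66.667 → 66.67 cm.

S 45.00 cm; L 56.67 cm; XL 66.67 cm.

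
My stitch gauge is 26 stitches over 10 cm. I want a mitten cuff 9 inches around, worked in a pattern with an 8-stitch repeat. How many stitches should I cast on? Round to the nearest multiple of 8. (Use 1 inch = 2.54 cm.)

9 in = 9 × 2.54 = 22.86 cm.
26 / 10 = 2.6 sts/cm.
22.86 × 2.6 = 59.44 sts.
→ 56.

Cast on 56 stitches.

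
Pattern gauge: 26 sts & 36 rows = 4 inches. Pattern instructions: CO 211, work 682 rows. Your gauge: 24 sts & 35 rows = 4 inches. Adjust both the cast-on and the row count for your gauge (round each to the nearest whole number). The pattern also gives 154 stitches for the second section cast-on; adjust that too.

Cast on 195 stitches; work 663 rows; second section cast-on 142 stitches.

Stitches: 211 × 24/26 = 194.77 → 195.
Rows: 682 × 35/36 = 663.06 → 663.
second section cast-on: 154 × 24/26 = 142.15 → 142.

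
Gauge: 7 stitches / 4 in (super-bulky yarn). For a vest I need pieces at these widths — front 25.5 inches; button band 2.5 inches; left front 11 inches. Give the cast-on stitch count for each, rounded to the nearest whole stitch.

front 45; button band 4; left front 19.

Rate = 7/4 = 1.75 sts per in.
front: 25.5 × 1.75 = 44.62 → 45.
button band: 2.5 × 1.75 = 4.38 → 4.
left front: 11 × 1.75 = 19.25 → 19.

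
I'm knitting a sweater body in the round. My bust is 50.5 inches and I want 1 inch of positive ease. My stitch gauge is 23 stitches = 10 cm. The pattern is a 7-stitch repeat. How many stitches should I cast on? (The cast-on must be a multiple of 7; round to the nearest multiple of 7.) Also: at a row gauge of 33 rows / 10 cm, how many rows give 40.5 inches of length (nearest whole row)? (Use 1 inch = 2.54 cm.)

Cast on 301 stitches; work 339 rows.

Finished = 50.5 + 1 = 51.5 inches.
51.5 inches × 2.54 = 130.81 cm.
23/10 = 2.3 sts per cm; 130.81 × 2.3 = 300.86 sts.
Nearest multiple of 7 → 301.
40.5 inches = 102.87 cm; × 3.3 = 339.47 → 339 rows.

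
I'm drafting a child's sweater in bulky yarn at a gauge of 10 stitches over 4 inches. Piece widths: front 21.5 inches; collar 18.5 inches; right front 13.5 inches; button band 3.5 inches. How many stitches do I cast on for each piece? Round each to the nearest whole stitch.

front 54; collar 46; right front 34; button band 9.

Rate = 10/4 = 2.5 sts per in.
front: 21.5 × 2.5 = 53.75 → 54.
collar: 18.5 × 2.5 = 46.25 → 46.
right front: 13.5 × 2.5 = 33.75 → 34.
button band: 3.5 × 2.5 = 8.75 → 9.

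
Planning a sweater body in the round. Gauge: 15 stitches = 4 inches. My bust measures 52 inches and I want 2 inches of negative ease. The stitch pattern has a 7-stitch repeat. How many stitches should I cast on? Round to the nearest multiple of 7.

Finished = 52 − 2 = 50 inches.
15 / 4 = 3.75 sts/in.
50 × 3.75 = 187.50 sts.
Nearest multiple of 7: 189.

Cast on 189 stitches.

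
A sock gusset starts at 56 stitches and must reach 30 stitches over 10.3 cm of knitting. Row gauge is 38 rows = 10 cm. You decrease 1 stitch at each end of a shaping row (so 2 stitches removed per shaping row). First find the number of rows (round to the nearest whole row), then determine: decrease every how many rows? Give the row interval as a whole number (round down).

Rows = 10.3 × 3.8 = 39.1 → 39 rows.
Stitches to remove: 26 → 13 shaping rows (at 2 st each).
39 / 13 = 3.00 → every 3 rows.

Decrease every 3rd row.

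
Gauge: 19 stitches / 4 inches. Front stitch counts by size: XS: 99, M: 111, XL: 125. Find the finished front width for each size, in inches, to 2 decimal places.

XS 20.84 inches; M 23.37 inches; XL 26.32 inches.

19/4 = 4.75 sts per in.
XS: 99 / 4.75 = 20.842 → 20.84 in.
M: 111 / 4.75 = 23.368 → 23.37 in.
XL: 125 / 4.75 = 26.316 → 26.32 in.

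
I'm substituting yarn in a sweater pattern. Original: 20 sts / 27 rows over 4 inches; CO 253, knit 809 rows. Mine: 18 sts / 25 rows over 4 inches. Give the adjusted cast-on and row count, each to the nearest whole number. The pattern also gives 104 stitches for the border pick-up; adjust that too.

Stitches: 253 × 18/20 = 227.70 → 228.
Rows: 809 × 25/27 = 749.07 → 749.
border pick-up: 104 × 18/20 = 93.60 → 94.

Cast on 228 stitches; work 749 rows; border pick-up 94 stitches.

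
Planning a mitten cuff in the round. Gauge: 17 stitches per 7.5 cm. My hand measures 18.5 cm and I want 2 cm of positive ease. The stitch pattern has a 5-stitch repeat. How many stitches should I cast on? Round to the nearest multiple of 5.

Cast on 45 stitches.

Finished = 18.5 + 2 = 20.5 cm.
17 / 7.5 = 2.267 sts/cm.
20.5 × 2.267 = 46.47 sts.
Nearest multiple of 5: 45.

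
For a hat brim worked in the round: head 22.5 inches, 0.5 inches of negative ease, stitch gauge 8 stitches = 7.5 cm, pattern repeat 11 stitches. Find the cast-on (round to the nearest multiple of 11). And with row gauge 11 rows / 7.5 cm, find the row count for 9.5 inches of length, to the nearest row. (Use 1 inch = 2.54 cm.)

Finished = 22.5 − 0.5 = 22 inches.
22 inches × 2.54 = 55.88 cm.
8/7.5 = 1.067 sts per cm; 55.88 × 1.067 = 59.61 sts.
Nearest multiple of 11 → 55.
9.5 inches = 24.13 cm; × 1.467 = 35.39 → 35 rows.

Cast on 55 stitches; work 35 rows.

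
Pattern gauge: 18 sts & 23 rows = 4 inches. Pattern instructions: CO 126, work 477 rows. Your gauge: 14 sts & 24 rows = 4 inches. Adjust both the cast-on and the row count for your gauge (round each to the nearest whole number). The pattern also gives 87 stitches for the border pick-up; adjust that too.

Cast on 98 stitches; work 498 rows; border pick-up 68 stitches.

Stitches: 126 × 14/18 = 98.00 → 98.
Rows: 477 × 24/23 = 497.74 → 498.
border pick-up: 87 × 14/18 = 67.67 → 68.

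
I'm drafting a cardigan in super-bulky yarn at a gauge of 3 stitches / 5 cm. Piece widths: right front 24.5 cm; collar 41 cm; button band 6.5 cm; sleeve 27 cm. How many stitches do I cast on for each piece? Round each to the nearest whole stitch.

Rate = 3/5 = 0.6 sts per cm.
right front: 24.5 × 0.6 = 14.70 → 15.
collar: 41 × 0.6 = 24.60 → 25.
button band: 6.5 × 0.6 = 3.90 → 4.
sleeve: 27 × 0.6 = 16.20 → 16.

right front 15; collar 25; button band 4; sleeve 16.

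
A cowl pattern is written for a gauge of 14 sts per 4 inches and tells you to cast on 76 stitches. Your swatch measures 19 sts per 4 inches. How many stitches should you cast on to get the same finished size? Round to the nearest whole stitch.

103 stitches.

Scale factor = 19 / 14 = 1.357.
76 × 19 / 14 = 103.14 sts.
→ 103 sts.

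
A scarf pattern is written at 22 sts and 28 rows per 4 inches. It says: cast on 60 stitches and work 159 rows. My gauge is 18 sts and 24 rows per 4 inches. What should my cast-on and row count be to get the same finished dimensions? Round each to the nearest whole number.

Stitches: 60 × 18/22 = 49.09 → 49.
Rows: 159 × 24/28 = 136.29 → 136.

Cast on 49 stitches; work 136 rows.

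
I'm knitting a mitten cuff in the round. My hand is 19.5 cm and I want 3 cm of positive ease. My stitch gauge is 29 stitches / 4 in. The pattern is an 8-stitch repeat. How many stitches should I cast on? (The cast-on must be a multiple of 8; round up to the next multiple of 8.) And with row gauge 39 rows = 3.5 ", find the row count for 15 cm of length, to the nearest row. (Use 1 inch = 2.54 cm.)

Cast on 72 stitches; work 66 rows.

Finished = 19.5 + 3 = 22.5 cm.
22.5 cm × 1/2.54 = 8.86 inches.
29/4 = 7.25 sts per in; 8.86 × 7.25 = 64.22 sts.
Next multiple of 8 → 72.
15 cm = 5.91 inches; × 11.143 = 65.80 → 66 rows.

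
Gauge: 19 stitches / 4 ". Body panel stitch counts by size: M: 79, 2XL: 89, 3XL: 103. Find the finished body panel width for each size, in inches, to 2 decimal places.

19/4 = 4.75 sts per in.
M: 79 / 4.75 = 16.632 → 16.63 in.
2XL: 89 / 4.75 = 18.737 → 18.74 in.
3XL: 103 / 4.75 = 21.684 → 21.68 in.

M 16.63 inches; 2XL 18.74 inches; 3XL 21.68 inches.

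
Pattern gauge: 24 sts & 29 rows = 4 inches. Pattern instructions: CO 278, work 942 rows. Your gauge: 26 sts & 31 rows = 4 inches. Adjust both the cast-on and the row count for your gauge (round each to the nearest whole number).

Stitches: 278 × 26/24 = 301.17 → 301.
Rows: 942 × 31/29 = 1006.97 → 1007.

Cast on 301 stitches; work 1007 rows.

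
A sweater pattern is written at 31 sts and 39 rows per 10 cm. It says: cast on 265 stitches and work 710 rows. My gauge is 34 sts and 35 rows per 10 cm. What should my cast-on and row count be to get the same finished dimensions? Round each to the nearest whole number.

Stitches: 265 × 34/31 = 290.65 → 291.
Rows: 710 × 35/39 = 637.18 → 637.

Cast on 291 stitches; work 637 rows.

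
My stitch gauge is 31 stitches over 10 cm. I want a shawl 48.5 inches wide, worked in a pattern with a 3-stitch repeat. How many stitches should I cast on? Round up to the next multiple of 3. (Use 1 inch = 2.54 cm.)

48.5 in = 48.5 × 2.54 = 123.19 cm.
31 / 10 = 3.1 sts/cm.
123.19 × 3.1 = 381.89 sts.
→ 384.

Cast on 384 stitches.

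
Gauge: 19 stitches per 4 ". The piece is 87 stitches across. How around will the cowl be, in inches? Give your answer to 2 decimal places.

19 stitches / 4 inch = 4.75 stitches per inch.
87 / 4.75 = 18.316 inches.

18.32 inches.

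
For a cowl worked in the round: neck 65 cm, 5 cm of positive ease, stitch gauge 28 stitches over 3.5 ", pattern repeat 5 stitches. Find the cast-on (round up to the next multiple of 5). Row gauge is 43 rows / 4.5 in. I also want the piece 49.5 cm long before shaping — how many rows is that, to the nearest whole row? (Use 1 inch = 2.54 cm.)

Cast on 225 stitches; work 186 rows.

Finished = 65 + 5 = 70 cm.
70 cm × 1/2.54 = 27.56 inches.
28/3.5 = 8 sts per in; 27.56 × 8 = 220.47 sts.
Next multiple of 5 → 225.
49.5 cm = 19.49 inches; × 9.556 = 186.22 → 186 rows.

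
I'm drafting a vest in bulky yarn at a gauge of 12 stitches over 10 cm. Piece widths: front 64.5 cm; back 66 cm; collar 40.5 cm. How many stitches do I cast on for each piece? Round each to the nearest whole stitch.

front 77; back 79; collar 49.

Rate = 12/10 = 1.2 sts per cm.
front: 64.5 × 1.2 = 77.40 → 77.
back: 66 × 1.2 = 79.20 → 79.
collar: 40.5 × 1.2 = 48.60 → 49.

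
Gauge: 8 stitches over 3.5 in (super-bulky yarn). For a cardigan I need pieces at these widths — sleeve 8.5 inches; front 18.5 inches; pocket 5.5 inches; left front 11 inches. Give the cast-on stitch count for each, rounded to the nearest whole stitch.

sleeve 19; front 42; pocket 13; left front 25.

Rate = 8/3.5 = 2.286 sts per in.
sleeve: 8.5 × 2.286 = 19.43 → 19.
front: 18.5 × 2.286 = 42.29 → 42.
pocket: 5.5 × 2.286 = 12.57 → 13.
left front: 11 × 2.286 = 25.14 → 25.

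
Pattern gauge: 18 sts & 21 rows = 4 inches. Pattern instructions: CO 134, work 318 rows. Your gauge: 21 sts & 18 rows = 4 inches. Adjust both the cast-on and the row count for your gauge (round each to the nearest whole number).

Cast on 156 stitches; work 273 rows.

Stitches: 134 × 21/18 = 156.33 → 156.
Rows: 318 × 18/21 = 272.57 → 273.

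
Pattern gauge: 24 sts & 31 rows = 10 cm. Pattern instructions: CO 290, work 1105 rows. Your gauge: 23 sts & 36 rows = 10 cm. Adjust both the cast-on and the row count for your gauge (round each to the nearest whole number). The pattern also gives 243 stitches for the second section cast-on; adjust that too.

Cast on 278 stitches; work 1283 rows; second section cast-on 233 stitches.

Stitches: 290 × 23/24 = 277.92 → 278.
Rows: 1105 × 36/31 = 1283.23 → 1283.
second section cast-on: 243 × 23/24 = 232.88 → 233.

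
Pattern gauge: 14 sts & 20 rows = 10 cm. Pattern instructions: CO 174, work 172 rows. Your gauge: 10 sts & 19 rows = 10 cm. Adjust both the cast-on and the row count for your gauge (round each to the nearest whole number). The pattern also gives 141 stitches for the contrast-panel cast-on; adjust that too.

Cast on 124 stitches; work 163 rows; contrast-panel cast-on 101 stitches.

Stitches: 174 × 10/14 = 124.29 → 124.
Rows: 172 × 19/20 = 163.40 → 163.
contrast-panel cast-on: 141 × 10/14 = 100.71 → 101.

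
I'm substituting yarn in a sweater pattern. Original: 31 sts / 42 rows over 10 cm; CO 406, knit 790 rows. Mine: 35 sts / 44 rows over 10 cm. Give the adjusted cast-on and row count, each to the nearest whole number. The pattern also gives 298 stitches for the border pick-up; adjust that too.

Cast on 458 stitches; work 828 rows; border pick-up 336 stitches.

Stitches: 406 × 35/31 = 458.39 → 458.
Rows: 790 × 44/42 = 827.62 → 828.
border pick-up: 298 × 35/31 = 336.45 → 336.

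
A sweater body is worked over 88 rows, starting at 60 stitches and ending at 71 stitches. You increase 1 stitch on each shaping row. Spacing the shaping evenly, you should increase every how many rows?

Stitches to add: |71 − 60| = 11.
Shaping rows needed: 11 / 1 = 11.
88 rows / 11 = every 8 rows.

Increase every 8th row.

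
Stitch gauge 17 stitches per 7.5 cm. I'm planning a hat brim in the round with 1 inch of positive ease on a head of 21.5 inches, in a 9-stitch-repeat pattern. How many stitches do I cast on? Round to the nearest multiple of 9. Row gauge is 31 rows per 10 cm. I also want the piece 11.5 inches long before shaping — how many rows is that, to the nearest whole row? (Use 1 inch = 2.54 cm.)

Cast on 126 stitches; work 91 rows.

Finished = 21.5 + 1 = 22.5 inches.
22.5 inches × 2.54 = 57.15 cm.
17/7.5 = 2.267 sts per cm; 57.15 × 2.267 = 129.54 sts.
Nearest multiple of 9 → 126.
11.5 inches = 29.21 cm; × 3.1 = 90.55 → 91 rows.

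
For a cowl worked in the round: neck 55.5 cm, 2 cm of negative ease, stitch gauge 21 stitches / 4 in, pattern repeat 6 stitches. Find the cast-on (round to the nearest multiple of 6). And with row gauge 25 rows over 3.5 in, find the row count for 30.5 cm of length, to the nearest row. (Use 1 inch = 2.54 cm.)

Finished = 55.5 − 2 = 53.5 cm.
53.5 cm × 1/2.54 = 21.06 inches.
21/4 = 5.25 sts per in; 21.06 × 5.25 = 110.58 sts.
Nearest multiple of 6 → 108.
30.5 cm = 12.01 inches; × 7.143 = 85.77 → 86 rows.

Cast on 108 stitches; work 86 rows.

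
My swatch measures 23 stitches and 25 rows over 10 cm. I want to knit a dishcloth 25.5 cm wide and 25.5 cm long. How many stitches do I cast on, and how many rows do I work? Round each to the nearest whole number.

Stitch gauge = 23/10 = 2.3 sts/cm; 25.5 × 2.3 = 58.65 → 59 sts.
Row gauge = 25/10 = 2.5 rows/cm; 25.5 × 2.5 = 63.75 → 64 rows.

Cast on 59 stitches and work 64 rows.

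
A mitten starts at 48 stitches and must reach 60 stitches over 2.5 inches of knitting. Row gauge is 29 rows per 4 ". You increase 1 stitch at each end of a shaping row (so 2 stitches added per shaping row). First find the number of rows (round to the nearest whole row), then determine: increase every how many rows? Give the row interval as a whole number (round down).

Increase every 3rd row.

Rows = 2.5 × 7.25 = 18.1 → 18 rows.
Stitches to add: 12 → 6 shaping rows (at 2 st each).
18 / 6 = 3.00 → every 3 rows.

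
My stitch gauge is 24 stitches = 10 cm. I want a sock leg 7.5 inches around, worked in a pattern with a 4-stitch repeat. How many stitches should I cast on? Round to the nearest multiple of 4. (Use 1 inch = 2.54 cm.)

7.5 in = 7.5 × 2.54 = 19.05 cm.
24 / 10 = 2.4 sts/cm.
19.05 × 2.4 = 45.72 sts.
→ 44.

Cast on 44 stitches.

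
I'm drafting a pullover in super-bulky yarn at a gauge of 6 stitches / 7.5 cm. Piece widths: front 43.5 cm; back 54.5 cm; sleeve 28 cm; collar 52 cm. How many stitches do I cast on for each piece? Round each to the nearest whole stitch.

Rate = 6/7.5 = 0.8 sts per cm.
front: 43.5 × 0.8 = 34.80 → 35.
back: 54.5 × 0.8 = 43.60 → 44.
sleeve: 28 × 0.8 = 22.40 → 22.
collar: 52 × 0.8 = 41.60 → 42.

front 35; back 44; sleeve 22; collar 42.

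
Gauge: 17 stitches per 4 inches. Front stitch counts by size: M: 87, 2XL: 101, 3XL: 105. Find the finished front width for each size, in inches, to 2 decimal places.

17/4 = 4.25 sts per in.
M: 87 / 4.25 = 20.471 → 20.47 in.
2XL: 101 / 4.25 = 23.765 → 23.76 in.
3XL: 105 / 4.25 = 24.706 → 24.71 in.

M 20.47 inches; 2XL 23.76 inches; 3XL 24.71 inches.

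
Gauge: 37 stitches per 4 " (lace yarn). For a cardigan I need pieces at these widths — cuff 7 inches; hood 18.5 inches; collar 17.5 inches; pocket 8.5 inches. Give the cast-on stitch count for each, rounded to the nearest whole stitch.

cuff 65; hood 171; collar 162; pocket 79.

Rate = 37/4 = 9.25 sts per in.
cuff: 7 × 9.25 = 64.75 → 65.
hood: 18.5 × 9.25 = 171.12 → 171.
collar: 17.5 × 9.25 = 161.88 → 162.
pocket: 8.5 × 9.25 = 78.62 → 79.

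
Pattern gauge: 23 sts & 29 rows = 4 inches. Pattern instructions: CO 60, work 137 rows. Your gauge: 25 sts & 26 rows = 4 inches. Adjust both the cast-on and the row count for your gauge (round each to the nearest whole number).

Cast on 65 stitches; work 123 rows.

Stitches: 60 × 25/23 = 65.22 → 65.
Rows: 137 × 26/29 = 122.83 → 123.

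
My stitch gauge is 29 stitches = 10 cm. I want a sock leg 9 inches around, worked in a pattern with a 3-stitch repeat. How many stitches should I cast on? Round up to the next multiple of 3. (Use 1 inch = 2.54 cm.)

Cast on 69 stitches.

9 in = 9 × 2.54 = 22.86 cm.
29 / 10 = 2.9 sts/cm.
22.86 × 2.9 = 66.29 sts.
→ 69.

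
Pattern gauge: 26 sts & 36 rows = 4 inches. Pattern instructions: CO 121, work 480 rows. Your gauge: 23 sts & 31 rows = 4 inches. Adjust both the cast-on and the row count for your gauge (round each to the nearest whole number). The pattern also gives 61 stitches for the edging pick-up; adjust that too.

Cast on 107 stitches; work 413 rows; edging pick-up 54 stitches.

Stitches: 121 × 23/26 = 107.04 → 107.
Rows: 480 × 31/36 = 413.33 → 413.
edging pick-up: 61 × 23/26 = 53.96 → 54.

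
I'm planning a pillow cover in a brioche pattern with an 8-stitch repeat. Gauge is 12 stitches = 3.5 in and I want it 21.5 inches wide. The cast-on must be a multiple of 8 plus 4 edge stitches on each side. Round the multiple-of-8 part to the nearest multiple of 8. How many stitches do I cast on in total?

CO 72 sts.

12 / 3.5 = 3.429 sts per inch.
21.5 × 3.429 = 73.71 sts.
Less 8 edge sts → 65.71 for the repeat.
Nearest multiple of 8: 64.
Add back 8 edge sts → 72.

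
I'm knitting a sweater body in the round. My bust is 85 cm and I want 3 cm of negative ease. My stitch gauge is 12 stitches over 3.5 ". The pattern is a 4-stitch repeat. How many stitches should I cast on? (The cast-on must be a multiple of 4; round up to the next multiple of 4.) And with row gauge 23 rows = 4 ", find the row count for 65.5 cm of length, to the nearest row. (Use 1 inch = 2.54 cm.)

Cast on 112 stitches; work 148 rows.

Finished = 85 − 3 = 82 cm.
82 cm × 1/2.54 = 32.28 inches.
12/3.5 = 3.429 sts per in; 32.28 × 3.429 = 110.69 sts.
Next multiple of 4 → 112.
65.5 cm = 25.79 inches; × 5.75 = 148.28 → 148 rows.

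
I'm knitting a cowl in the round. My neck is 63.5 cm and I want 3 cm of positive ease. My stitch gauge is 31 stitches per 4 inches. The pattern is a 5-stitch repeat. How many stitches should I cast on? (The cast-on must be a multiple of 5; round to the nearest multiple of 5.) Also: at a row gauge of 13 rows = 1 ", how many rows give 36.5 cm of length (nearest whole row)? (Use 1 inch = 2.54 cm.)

Cast on 205 stitches; work 187 rows.

Finished = 63.5 + 3 = 66.5 cm.
66.5 cm × 1/2.54 = 26.18 inches.
31/4 = 7.75 sts per in; 26.18 × 7.75 = 202.90 sts.
Nearest multiple of 5 → 205.
36.5 cm = 14.37 inches; × 13 = 186.81 → 187 rows.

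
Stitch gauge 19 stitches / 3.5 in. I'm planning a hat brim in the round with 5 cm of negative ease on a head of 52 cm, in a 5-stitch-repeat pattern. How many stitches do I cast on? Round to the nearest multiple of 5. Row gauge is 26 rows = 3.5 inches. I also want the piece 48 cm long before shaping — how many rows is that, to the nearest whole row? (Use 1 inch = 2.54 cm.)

Finished = 52 − 5 = 47 cm.
47 cm × 1/2.54 = 18.50 inches.
19/3.5 = 5.429 sts per in; 18.50 × 5.429 = 100.45 sts.
Nearest multiple of 5 → 100.
48 cm = 18.90 inches; × 7.429 = 140.38 → 140 rows.

Cast on 100 stitches; work 140 rows.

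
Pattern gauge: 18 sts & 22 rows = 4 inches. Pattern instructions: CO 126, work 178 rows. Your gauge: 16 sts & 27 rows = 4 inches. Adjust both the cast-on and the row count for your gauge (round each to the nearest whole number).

Cast on 112 stitches; work 218 rows.

Stitches: 126 × 16/18 = 112.00 → 112.
Rows: 178 × 27/22 = 218.45 → 218.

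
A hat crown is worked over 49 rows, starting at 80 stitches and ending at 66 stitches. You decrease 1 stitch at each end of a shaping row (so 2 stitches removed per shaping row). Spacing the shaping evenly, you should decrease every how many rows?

Decrease every 7th row.

Stitches to remove: |66 − 80| = 14.
Shaping rows needed: 14 / 2 = 7.
49 rows / 7 = every 7 rows.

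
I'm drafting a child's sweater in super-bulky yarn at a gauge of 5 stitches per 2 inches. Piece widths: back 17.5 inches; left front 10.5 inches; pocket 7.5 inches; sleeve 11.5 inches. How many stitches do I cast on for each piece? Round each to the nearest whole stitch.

back 44; left front 26; pocket 19; sleeve 29.

Rate = 5/2 = 2.5 sts per in.
back: 17.5 × 2.5 = 43.75 → 44.
left front: 10.5 × 2.5 = 26.25 → 26.
pocket: 7.5 × 2.5 = 18.75 → 19.
sleeve: 11.5 × 2.5 = 28.75 → 29.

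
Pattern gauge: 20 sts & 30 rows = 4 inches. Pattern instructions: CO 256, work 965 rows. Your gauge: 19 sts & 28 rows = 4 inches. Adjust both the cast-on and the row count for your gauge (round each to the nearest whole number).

Cast on 243 stitches; work 901 rows.

Stitches: 256 × 19/20 = 243.20 → 243.
Rows: 965 × 28/30 = 900.67 → 901.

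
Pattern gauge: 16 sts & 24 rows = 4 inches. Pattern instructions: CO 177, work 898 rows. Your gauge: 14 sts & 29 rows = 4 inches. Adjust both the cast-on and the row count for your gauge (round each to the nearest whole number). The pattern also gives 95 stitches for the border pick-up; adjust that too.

Cast on 155 stitches; work 1085 rows; border pick-up 83 stitches.

Stitches: 177 × 14/16 = 154.88 → 155.
Rows: 898 × 29/24 = 1085.08 → 1085.
border pick-up: 95 × 14/16 = 83.12 → 83.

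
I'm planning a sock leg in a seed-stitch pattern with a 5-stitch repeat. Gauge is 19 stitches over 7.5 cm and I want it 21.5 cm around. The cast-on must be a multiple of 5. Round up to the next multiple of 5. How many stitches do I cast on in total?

CO 55 sts.

19 / 7.5 = 2.533 sts per cm.
21.5 × 2.533 = 54.47 sts.
Next multiple of 5: 55.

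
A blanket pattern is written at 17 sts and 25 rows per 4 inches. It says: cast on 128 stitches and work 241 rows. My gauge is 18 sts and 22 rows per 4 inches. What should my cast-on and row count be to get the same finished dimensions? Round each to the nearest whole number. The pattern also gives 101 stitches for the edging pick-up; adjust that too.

Cast on 136 stitches; work 212 rows; edging pick-up 107 stitches.

Stitches: 128 × 18/17 = 135.53 → 136.
Rows: 241 × 22/25 = 212.08 → 212.
edging pick-up: 101 × 18/17 = 106.94 → 107.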